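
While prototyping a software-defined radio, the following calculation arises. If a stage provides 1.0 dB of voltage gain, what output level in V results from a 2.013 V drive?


Output voltage from dB gain:
V_out = V_in * 10^(gain_dB / 20)
      = 2.013 * 10^(1.0 / 20)
      = 2.013 * 1.122018
      = 2.2586 V

2.2586 V


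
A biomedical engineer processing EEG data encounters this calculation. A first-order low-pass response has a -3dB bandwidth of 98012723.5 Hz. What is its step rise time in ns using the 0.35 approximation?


Rise time from bandwidth relationship:
tr = 0.35 / BW
   = 0.35 / 98012723.5
   = 3.570964947e-09 s
   = 3.571 ns

3.571 ns


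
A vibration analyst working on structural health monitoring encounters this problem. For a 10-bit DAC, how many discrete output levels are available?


Number of quantization levels = 2^N
= 2^10
= 1024

1024


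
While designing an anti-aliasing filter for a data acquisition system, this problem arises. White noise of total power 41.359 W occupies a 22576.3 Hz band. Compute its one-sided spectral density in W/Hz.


Power spectral density:
PSD = P / BW
    = 41.359 / 22576.3
    = 0.00183197 W/Hz

0.00183197 W/Hz


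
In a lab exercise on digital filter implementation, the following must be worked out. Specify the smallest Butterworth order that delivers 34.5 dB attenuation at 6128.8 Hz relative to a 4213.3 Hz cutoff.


Butterworth filter order formula:
n = log10(10^(A/10) - 1) / (2 * log10(f_stop/f_pass))
10^(34.5/10) - 1 = 2817.3829
f_stop/f_pass = 6128.8 / 4213.3 = 1.4546
n = 10.5984 -> ceil = 11

11


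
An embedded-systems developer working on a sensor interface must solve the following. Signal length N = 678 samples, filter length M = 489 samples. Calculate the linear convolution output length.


Linear convolution output length:
L = N + M - 1
  = 678 + 489 - 1
  = 1166 samples

1166


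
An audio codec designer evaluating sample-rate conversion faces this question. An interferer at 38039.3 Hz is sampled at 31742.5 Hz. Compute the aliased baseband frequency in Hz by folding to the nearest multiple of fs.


Compute the nearest integer multiple of fs to the signal:
n = round(38039.3 / 31742.5) = 1
f_alias = |38039.3 - 1 * 31742.5|
        = |38039.3 - 31742.5|
        = 6296.8 Hz

6296.8


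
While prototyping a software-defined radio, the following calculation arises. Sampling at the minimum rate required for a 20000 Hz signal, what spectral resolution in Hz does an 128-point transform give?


Step 1 — Nyquist sampling rate:
fs = 2 * fmax = 2 * 20000 = 40000 Hz

Step 2 — DFT bin spacing:
df = fs / N = 40000 / 128 = 312.5 Hz

312.5 Hz


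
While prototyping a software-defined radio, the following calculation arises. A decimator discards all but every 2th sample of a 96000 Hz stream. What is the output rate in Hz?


Decimation reduces the sample rate:
fs_out = fs_in / M
       = 96000 / 2
       = 48000.0 Hz

48000.0 Hz


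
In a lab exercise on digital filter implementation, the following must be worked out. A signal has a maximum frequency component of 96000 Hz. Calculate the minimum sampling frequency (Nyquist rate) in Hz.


The Nyquist rate is twice the maximum frequency component.
fs_min = 2 * fmax
      = 2 * 96000
      = 192000 Hz

192000


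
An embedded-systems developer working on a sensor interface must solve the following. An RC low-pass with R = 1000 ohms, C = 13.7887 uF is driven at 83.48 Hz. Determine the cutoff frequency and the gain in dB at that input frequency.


Step 1 — cutoff frequency:
fc = 1 / (2*pi*R*C)
C = 13.7887 uF = 1.37887e-05 F
fc = 1 / (2*pi*1000*1.37887e-05)
   = 11.5424 Hz

Step 2 — magnitude at f = 83.48 Hz:
|H(f)| = 1 / sqrt(1 + (f/fc)^2)
f/fc = 83.48 / 11.5424 = 7.232465
|H| = 1 / sqrt(1 + 52.30855) = 0.1369625
|H|_dB = 20*log10(0.1369625) = -17.27 dB

fc = 11.5424 Hz; |H(83.48 Hz)| = -17.27 dB


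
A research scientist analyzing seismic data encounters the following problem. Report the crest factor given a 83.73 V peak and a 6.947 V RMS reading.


Crest factor is the ratio of peak to RMS:
CF = V_peak / V_rms
   = 83.73 / 6.947
   = 12.0527

12.0527


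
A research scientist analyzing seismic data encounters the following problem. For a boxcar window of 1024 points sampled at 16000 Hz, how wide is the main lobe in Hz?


Main lobe width for a rectangular window:
Width = 2 * fs / N
      = 2 * 16000 / 1024
      = 32000 / 1024
      = 31.25 Hz

31.25 Hz


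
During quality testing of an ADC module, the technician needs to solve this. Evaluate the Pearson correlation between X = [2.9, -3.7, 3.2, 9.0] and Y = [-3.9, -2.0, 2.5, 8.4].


Pearson correlation coefficient (population):
r = cov(X,Y) / (std(X) * std(Y))
Mean X = 2.85, Mean Y = 1.25
Cov(X,Y) = 16.36
Std(X) = 4.495831, Std(Y) = 4.737352
r = 0.7681

0.7681


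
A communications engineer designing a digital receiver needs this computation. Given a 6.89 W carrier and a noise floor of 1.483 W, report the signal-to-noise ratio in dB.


SNR in decibels:
SNR = 10 * log10(Ps / Pn)
    = 10 * log10(6.89 / 1.483)
    = 10 * log10(4.646)
    = 10 * 0.6671
    = 6.67 dB

6.67 dB


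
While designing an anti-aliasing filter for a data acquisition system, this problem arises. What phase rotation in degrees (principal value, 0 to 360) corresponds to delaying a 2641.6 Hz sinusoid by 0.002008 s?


Phase shift from frequency and time delay:
phi = 360 * f * t_delay
    = 360 * 2641.6 * 0.002008
    = 1909.56 degrees
    mod 360 = 109.56 degrees

109.56 degrees


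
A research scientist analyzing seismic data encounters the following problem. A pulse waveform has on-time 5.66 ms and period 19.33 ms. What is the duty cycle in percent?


Duty cycle as a percentage:
DC = (t_on / T) * 100
   = (5.66 / 19.33) * 100
   = 0.292809 * 100
   = 29.28 %

29.28 %


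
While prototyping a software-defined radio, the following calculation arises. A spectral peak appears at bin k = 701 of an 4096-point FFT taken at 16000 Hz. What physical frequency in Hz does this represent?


Frequency of DFT bin k:
f_k = k * fs / N
    = 701 * 16000 / 4096
    = 11216000 / 4096
    = 2738.281 Hz

2738.281 Hz


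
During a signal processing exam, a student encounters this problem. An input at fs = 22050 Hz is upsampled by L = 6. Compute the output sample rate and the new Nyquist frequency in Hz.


Step 1 — output sample rate after interpolation by L:
fs_out = L * fs_in = 6 * 22050 = 132300 Hz

Step 2 — Nyquist frequency of the output stream:
f_Nyq = fs_out / 2 = 132300 / 2 = 66150.0 Hz

fs_out = 132300 Hz; f_Nyquist = 66150.0 Hz


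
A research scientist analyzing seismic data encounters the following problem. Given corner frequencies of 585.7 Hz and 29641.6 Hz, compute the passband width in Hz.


Bandwidth is the difference of -3dB frequencies:
BW = f_high - f_low
   = 29641.6 - 585.7
   = 29055.9 Hz

29055.9 Hz


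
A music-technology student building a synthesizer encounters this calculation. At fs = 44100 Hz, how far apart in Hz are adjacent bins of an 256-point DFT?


DFT frequency resolution:
df = fs / N
   = 44100 / 256
   = 172.2656 Hz

172.2656 Hz


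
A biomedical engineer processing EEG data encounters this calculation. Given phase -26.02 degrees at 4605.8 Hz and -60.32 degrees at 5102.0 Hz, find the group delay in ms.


Group delay from phase difference:
tau = -d(phi)/d(omega)
d(phi) = -34.3 deg = -0.598648 rad
d(omega) = 2*pi*(5102.0 - 4605.8) = 3117.7165 rad/s
tau = -(-0.598648) / 3117.7165
    = 0.192 ms

0.192 ms


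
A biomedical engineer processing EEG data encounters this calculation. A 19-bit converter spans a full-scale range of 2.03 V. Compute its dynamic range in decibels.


Dynamic range from full-scale to LSB:
V_min = V_max / 2^bits = 2.03 / 2^19
DR = 20 * log10(V_max / V_min)
   = 20 * log10(2^19)
   = 20 * 19 * log10(2)
   = 114.39 dB

114.39 dB


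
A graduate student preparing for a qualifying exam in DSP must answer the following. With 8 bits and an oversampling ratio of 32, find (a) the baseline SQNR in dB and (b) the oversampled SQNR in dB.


Step 1 — baseline SQNR at Nyquist:
SQNR_base = 6.02*N + 1.76
          = 6.02*8 + 1.76
          = 49.92 dB

Step 2 — oversampling processing gain:
G = 10*log10(OSR) = 10*log10(32) = 15.05 dB

Step 3 — total:
SQNR_total = 49.92 + 15.05 = 64.97 dB

Base SQNR = 49.92 dB; oversampled SQNR = 64.97 dB


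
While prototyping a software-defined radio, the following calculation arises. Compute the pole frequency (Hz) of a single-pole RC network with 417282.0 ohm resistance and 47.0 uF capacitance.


Cutoff frequency of a first-order RC filter:
fc = 1 / (2 * pi * R * C)
C = 47.0 uF = 4.7e-05 F
fc = 1 / (2 * pi * 417282.0 * 4.7e-05)
   = 1 / 123.22742617347
   = 0.008115 Hz

0.008115 Hz


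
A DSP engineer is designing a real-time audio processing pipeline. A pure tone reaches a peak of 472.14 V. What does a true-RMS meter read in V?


RMS voltage for a sinusoidal waveform:
V_rms = V_peak / sqrt(2)
      = 472.14 / 1.414214
      = 333.853 V

333.853 V


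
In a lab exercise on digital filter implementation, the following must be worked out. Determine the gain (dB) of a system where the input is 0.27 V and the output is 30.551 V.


Voltage gain in dB:
G = 20 * log10(Vout / Vin)
  = 20 * log10(30.551 / 0.27)
  = 20 * log10(113.151852)
  = 20 * 2.053662
  = 41.07 dB

41.07 dB


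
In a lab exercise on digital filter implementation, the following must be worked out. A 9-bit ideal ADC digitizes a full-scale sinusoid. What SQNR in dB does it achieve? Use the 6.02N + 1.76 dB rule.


Theoretical SNR for a full-scale sinusoid:
SNR = 6.02 * N + 1.76
    = 6.02 * 9 + 1.76
    = 54.18 + 1.76
    = 55.94 dB

55.94 dB


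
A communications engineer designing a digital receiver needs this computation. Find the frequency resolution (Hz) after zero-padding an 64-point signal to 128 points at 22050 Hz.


Frequency resolution after zero-padding:
N_padded = 64 * 2 = 128
df = fs / N_padded
   = 22050 / 128
   = 172.2656 Hz

172.2656 Hz


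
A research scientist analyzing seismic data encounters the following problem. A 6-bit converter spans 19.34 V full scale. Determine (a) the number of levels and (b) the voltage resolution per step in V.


Step 1 — number of quantization levels:
L = 2^N = 2^6 = 64

Step 2 — LSB step size:
delta = Vfs / L
      = 19.34 / 64
      = 0.3021875 V

Levels = 64; step size = 0.3021875 V


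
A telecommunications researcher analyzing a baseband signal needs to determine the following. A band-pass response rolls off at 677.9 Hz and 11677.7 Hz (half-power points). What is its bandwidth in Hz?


Bandwidth is the difference of -3dB frequencies:
BW = f_high - f_low
   = 11677.7 - 677.9
   = 10999.8 Hz

10999.8 Hz


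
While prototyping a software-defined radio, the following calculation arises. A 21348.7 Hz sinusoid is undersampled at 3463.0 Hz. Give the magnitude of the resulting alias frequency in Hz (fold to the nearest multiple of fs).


Compute the nearest integer multiple of fs to the signal:
n = round(21348.7 / 3463.0) = 6
f_alias = |21348.7 - 6 * 3463.0|
        = |21348.7 - 20778.0|
        = 570.7 Hz

570.7


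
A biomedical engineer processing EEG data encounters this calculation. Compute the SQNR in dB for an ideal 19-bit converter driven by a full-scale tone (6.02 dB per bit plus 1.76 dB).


Theoretical SNR for a full-scale sinusoid:
SNR = 6.02 * N + 1.76
    = 6.02 * 19 + 1.76
    = 114.38 + 1.76
    = 116.14 dB

116.14 dB


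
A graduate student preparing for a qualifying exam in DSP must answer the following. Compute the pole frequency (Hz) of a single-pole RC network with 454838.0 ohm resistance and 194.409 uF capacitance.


Cutoff frequency of a first-order RC filter:
fc = 1 / (2 * pi * R * C)
C = 194.409 uF = 0.000194409 F
fc = 1 / (2 * pi * 454838.0 * 0.000194409)
   = 1 / 555.58815217536
   = 0.0018 Hz

0.0018 Hz


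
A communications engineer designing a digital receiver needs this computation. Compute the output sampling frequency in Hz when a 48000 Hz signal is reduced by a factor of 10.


Decimation reduces the sample rate:
fs_out = fs_in / M
       = 48000 / 10
       = 4800.0 Hz

4800.0 Hz


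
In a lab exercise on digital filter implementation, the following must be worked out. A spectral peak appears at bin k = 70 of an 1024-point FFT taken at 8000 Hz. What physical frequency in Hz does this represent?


Frequency of DFT bin k:
f_k = k * fs / N
    = 70 * 8000 / 1024
    = 560000 / 1024
    = 546.875 Hz

546.875 Hz


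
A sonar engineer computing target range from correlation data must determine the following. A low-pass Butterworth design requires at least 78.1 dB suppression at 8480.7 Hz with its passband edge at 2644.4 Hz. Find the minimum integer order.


Butterworth filter order formula:
n = log10(10^(A/10) - 1) / (2 * log10(f_stop/f_pass))
10^(78.1/10) - 1 = 64565421.9035
f_stop/f_pass = 8480.7 / 2644.4 = 3.207
n = 7.7158 -> ceil = 8

8


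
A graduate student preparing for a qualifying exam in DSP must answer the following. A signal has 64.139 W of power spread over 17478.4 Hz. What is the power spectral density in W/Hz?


Power spectral density:
PSD = P / BW
    = 64.139 / 17478.4
    = 0.00366962 W/Hz

0.00366962 W/Hz


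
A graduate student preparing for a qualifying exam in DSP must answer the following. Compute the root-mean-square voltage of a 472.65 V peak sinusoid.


RMS voltage for a sinusoidal waveform:
V_rms = V_peak / sqrt(2)
      = 472.65 / 1.414214
      = 334.214 V

334.214 V


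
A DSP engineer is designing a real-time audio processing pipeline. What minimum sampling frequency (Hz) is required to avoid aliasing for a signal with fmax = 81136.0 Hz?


The Nyquist rate is twice the maximum frequency component.
fs_min = 2 * fmax
      = 2 * 81136.0
      = 162272.0 Hz

162272.0


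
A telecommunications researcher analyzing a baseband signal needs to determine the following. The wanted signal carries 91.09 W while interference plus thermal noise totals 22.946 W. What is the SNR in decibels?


SNR in decibels:
SNR = 10 * log10(Ps / Pn)
    = 10 * log10(91.09 / 22.946)
    = 10 * log10(3.9698)
    = 10 * 0.5988
    = 5.99 dB

5.99 dB


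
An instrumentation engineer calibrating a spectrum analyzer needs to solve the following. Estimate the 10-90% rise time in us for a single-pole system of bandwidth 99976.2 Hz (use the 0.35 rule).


Rise time from bandwidth relationship:
tr = 0.35 / BW
   = 0.35 / 99976.2
   = 3.500833198e-06 s
   = 3.5008 us

3.5008 us


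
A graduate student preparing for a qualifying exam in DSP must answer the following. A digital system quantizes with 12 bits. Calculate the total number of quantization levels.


Number of quantization levels = 2^N
= 2^12
= 4096

4096


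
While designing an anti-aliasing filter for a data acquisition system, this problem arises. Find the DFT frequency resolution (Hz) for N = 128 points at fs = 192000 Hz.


DFT frequency resolution:
df = fs / N
   = 192000 / 128
   = 1500.0 Hz

1500.0 Hz


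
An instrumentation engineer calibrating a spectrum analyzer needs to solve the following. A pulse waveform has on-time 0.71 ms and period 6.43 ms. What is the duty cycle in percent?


Duty cycle as a percentage:
DC = (t_on / T) * 100
   = (0.71 / 6.43) * 100
   = 0.11042 * 100
   = 11.04 %

11.04 %


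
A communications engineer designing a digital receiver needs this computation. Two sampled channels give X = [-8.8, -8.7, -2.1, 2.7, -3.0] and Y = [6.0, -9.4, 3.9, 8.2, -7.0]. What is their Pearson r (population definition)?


Pearson correlation coefficient (population):
r = cov(X,Y) / (std(X) * std(Y))
Mean X = -3.98, Mean Y = 0.34
Cov(X,Y) = 14.1392
Std(X) = 4.350356, Std(Y) = 7.144676
r = 0.4549

0.4549


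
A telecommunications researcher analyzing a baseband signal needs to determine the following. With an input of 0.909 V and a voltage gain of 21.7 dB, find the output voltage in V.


Output voltage from dB gain:
V_out = V_in * 10^(gain_dB / 20)
      = 0.909 * 10^(21.7 / 20)
      = 0.909 * 12.16186
      = 11.0551 V

11.0551 V


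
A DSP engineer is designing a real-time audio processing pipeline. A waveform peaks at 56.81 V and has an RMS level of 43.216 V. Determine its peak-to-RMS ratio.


Crest factor is the ratio of peak to RMS:
CF = V_peak / V_rms
   = 56.81 / 43.216
   = 1.3146

1.3146


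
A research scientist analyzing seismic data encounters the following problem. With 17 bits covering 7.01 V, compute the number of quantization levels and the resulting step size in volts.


Step 1 — number of quantization levels:
L = 2^N = 2^17 = 131072

Step 2 — LSB step size:
delta = Vfs / L
      = 7.01 / 131072
      = 5.348e-05 V

Levels = 131072; step size = 5.348e-05 V


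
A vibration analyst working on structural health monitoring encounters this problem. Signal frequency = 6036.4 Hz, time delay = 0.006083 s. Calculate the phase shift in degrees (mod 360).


Phase shift from frequency and time delay:
phi = 360 * f * t_delay
    = 360 * 6036.4 * 0.006083
    = 13218.99 degrees
    mod 360 = 258.99 degrees

258.99 degrees


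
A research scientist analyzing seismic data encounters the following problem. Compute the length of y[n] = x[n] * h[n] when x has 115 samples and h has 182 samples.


Linear convolution output length:
L = N + M - 1
  = 115 + 182 - 1
  = 296 samples

296


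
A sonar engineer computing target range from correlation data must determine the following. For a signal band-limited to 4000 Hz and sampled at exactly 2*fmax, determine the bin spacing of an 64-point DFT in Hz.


Step 1 — Nyquist sampling rate:
fs = 2 * fmax = 2 * 4000 = 8000 Hz

Step 2 — DFT bin spacing:
df = fs / N = 8000 / 64 = 125.0 Hz

125.0 Hz


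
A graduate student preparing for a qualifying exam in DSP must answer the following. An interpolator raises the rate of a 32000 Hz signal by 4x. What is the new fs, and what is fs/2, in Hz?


Step 1 — output sample rate after interpolation by L:
fs_out = L * fs_in = 4 * 32000 = 128000 Hz

Step 2 — Nyquist frequency of the output stream:
f_Nyq = fs_out / 2 = 128000 / 2 = 64000.0 Hz

fs_out = 128000 Hz; f_Nyquist = 64000.0 Hz


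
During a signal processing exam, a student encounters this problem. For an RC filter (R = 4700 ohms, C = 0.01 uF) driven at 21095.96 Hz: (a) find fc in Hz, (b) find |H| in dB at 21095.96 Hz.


Step 1 — cutoff frequency:
fc = 1 / (2*pi*R*C)
C = 0.01 uF = 1e-08 F
fc = 1 / (2*pi*4700*1e-08)
   = 3386.275 Hz

Step 2 — magnitude at f = 21095.96 Hz:
|H(f)| = 1 / sqrt(1 + (f/fc)^2)
f/fc = 21095.96 / 3386.275 = 6.229843
|H| = 1 / sqrt(1 + 38.810944) = 0.1584889
|H|_dB = 20*log10(0.1584889) = -16.0 dB

fc = 3386.275 Hz; |H(21095.96 Hz)| = -16.0 dB


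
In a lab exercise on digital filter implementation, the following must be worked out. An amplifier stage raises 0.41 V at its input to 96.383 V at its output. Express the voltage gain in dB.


Voltage gain in dB:
G = 20 * log10(Vout / Vin)
  = 20 * log10(96.383 / 0.41)
  = 20 * log10(235.080488)
  = 20 * 2.371217
  = 47.42 dB

47.42 dB


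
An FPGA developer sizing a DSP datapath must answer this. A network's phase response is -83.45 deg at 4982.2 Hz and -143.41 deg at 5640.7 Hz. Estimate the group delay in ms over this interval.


Group delay from phase difference:
tau = -d(phi)/d(omega)
d(phi) = -59.96 deg = -1.046499 rad
d(omega) = 2*pi*(5640.7 - 4982.2) = 4137.4775 rad/s
tau = -(-1.046499) / 4137.4775
    = 0.2529 ms

0.2529 ms


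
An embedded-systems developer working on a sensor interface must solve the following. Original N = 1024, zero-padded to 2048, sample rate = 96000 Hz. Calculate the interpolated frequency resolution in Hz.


Frequency resolution after zero-padding:
N_padded = 1024 * 2 = 2048
df = fs / N_padded
   = 96000 / 2048
   = 46.875 Hz

46.875 Hz


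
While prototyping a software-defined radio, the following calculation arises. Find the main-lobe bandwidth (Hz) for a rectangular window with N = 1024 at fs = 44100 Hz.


Main lobe width for a rectangular window:
Width = 2 * fs / N
      = 2 * 44100 / 1024
      = 88200 / 1024
      = 86.133 Hz

86.133 Hz


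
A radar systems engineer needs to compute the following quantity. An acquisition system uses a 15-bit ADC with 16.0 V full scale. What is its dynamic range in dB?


Dynamic range from full-scale to LSB:
V_min = V_max / 2^bits = 16.0 / 2^15
DR = 20 * log10(V_max / V_min)
   = 20 * log10(2^15)
   = 20 * 15 * log10(2)
   = 90.31 dB

90.31 dB


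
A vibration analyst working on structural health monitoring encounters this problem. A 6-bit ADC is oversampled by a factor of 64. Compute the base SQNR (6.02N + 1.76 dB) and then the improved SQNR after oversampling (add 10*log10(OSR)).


Step 1 — baseline SQNR at Nyquist:
SQNR_base = 6.02*N + 1.76
          = 6.02*6 + 1.76
          = 37.88 dB

Step 2 — oversampling processing gain:
G = 10*log10(OSR) = 10*log10(64) = 18.06 dB

Step 3 — total:
SQNR_total = 37.88 + 18.06 = 55.94 dB

Base SQNR = 37.88 dB; oversampled SQNR = 55.94 dB


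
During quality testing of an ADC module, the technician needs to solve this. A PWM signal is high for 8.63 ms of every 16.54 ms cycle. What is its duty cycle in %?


Duty cycle as a percentage:
DC = (t_on / T) * 100
   = (8.63 / 16.54) * 100
   = 0.521765 * 100
   = 52.18 %

52.18 %


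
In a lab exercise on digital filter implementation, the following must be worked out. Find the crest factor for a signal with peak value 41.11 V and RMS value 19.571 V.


Crest factor is the ratio of peak to RMS:
CF = V_peak / V_rms
   = 41.11 / 19.571
   = 2.1006

2.1006


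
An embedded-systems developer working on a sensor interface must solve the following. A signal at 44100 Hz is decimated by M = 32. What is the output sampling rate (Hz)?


Decimation reduces the sample rate:
fs_out = fs_in / M
       = 44100 / 32
       = 1378.125 Hz

1378.125 Hz


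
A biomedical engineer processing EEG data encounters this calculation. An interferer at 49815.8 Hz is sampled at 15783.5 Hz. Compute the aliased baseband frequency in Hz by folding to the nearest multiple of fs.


Compute the nearest integer multiple of fs to the signal:
n = round(49815.8 / 15783.5) = 3
f_alias = |49815.8 - 3 * 15783.5|
        = |49815.8 - 47350.5|
        = 2465.3 Hz

2465.3


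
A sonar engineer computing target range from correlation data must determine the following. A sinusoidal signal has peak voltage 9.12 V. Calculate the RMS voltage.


RMS voltage for a sinusoidal waveform:
V_rms = V_peak / sqrt(2)
      = 9.12 / 1.414214
      = 6.449 V

6.449 V


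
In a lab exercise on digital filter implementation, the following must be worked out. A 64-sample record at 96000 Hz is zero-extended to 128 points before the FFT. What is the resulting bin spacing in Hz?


Frequency resolution after zero-padding:
N_padded = 64 * 2 = 128
df = fs / N_padded
   = 96000 / 128
   = 750.0 Hz

750.0 Hz


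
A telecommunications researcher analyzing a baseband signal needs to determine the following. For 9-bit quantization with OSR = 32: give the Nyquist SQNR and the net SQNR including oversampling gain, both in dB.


Step 1 — baseline SQNR at Nyquist:
SQNR_base = 6.02*N + 1.76
          = 6.02*9 + 1.76
          = 55.94 dB

Step 2 — oversampling processing gain:
G = 10*log10(OSR) = 10*log10(32) = 15.05 dB

Step 3 — total:
SQNR_total = 55.94 + 15.05 = 70.99 dB

Base SQNR = 55.94 dB; oversampled SQNR = 70.99 dB


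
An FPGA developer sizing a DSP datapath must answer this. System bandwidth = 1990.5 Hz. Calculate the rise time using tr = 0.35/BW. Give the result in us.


Rise time from bandwidth relationship:
tr = 0.35 / BW
   = 0.35 / 1990.5
   = 0.0001758352173 s
   = 175.8352 us

175.8352 us


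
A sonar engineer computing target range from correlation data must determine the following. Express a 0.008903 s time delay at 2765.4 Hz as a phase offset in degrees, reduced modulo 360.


Phase shift from frequency and time delay:
phi = 360 * f * t_delay
    = 360 * 2765.4 * 0.008903
    = 8863.33 degrees
    mod 360 = 223.33 degrees

223.33 degrees


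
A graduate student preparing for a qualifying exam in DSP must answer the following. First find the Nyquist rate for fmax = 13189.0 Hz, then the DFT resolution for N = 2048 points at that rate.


Step 1 — Nyquist sampling rate:
fs = 2 * fmax = 2 * 13189.0 = 26378.0 Hz

Step 2 — DFT bin spacing:
df = fs / N = 26378.0 / 2048 = 12.8799 Hz

12.8799 Hz


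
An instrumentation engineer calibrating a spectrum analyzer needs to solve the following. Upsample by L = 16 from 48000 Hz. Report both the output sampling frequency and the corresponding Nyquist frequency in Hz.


Step 1 — output sample rate after interpolation by L:
fs_out = L * fs_in = 16 * 48000 = 768000 Hz

Step 2 — Nyquist frequency of the output stream:
f_Nyq = fs_out / 2 = 768000 / 2 = 384000.0 Hz

fs_out = 768000 Hz; f_Nyquist = 384000.0 Hz


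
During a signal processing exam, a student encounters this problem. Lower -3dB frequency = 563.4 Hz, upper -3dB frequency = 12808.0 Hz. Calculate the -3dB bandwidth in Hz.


Bandwidth is the difference of -3dB frequencies:
BW = f_high - f_low
   = 12808.0 - 563.4
   = 12244.6 Hz

12244.6 Hz


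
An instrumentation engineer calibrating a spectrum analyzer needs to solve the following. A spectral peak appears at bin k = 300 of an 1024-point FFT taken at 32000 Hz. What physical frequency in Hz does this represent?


Frequency of DFT bin k:
f_k = k * fs / N
    = 300 * 32000 / 1024
    = 9600000 / 1024
    = 9375.0 Hz

9375.0 Hz


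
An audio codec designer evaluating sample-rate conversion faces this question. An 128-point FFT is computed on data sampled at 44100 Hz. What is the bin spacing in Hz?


DFT frequency resolution:
df = fs / N
   = 44100 / 128
   = 344.5312 Hz

344.5312 Hz


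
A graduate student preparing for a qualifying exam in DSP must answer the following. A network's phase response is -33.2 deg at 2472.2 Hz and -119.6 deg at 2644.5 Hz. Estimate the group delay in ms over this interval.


Group delay from phase difference:
tau = -d(phi)/d(omega)
d(phi) = -86.4 deg = -1.507964 rad
d(omega) = 2*pi*(2644.5 - 2472.2) = 1082.5928 rad/s
tau = -(-1.507964) / 1082.5928
    = 1.3929 ms

1.3929 ms


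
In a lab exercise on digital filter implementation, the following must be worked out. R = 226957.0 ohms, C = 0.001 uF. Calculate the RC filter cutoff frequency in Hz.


Cutoff frequency of a first-order RC filter:
fc = 1 / (2 * pi * R * C)
C = 0.001 uF = 1e-09 F
fc = 1 / (2 * pi * 226957.0 * 1e-09)
   = 1 / 0.0014260128877616
   = 701.255934 Hz

701.255934 Hz


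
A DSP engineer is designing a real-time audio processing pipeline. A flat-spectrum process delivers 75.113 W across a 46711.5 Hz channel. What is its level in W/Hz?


Power spectral density:
PSD = P / BW
    = 75.113 / 46711.5
    = 0.00160802 W/Hz

0.00160802 W/Hz


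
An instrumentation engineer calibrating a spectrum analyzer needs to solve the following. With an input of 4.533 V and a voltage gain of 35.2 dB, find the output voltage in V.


Output voltage from dB gain:
V_out = V_in * 10^(gain_dB / 20)
      = 4.533 * 10^(35.2 / 20)
      = 4.533 * 57.543994
      = 260.8469 V

260.8469 V


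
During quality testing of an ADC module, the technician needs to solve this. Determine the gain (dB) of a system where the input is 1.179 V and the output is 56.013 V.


Voltage gain in dB:
G = 20 * log10(Vout / Vin)
  = 20 * log10(56.013 / 1.179)
  = 20 * log10(47.508906)
  = 20 * 1.676775
  = 33.54 dB

33.54 dB


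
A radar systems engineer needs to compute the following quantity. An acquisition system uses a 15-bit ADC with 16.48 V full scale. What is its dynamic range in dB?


Dynamic range from full-scale to LSB:
V_min = V_max / 2^bits = 16.48 / 2^15
DR = 20 * log10(V_max / V_min)
   = 20 * log10(2^15)
   = 20 * 15 * log10(2)
   = 90.31 dB

90.31 dB


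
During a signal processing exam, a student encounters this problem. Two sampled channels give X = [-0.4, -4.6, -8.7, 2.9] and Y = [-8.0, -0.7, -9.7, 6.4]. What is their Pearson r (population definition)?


Pearson correlation coefficient (population):
r = cov(X,Y) / (std(X) * std(Y))
Mean X = -2.7, Mean Y = -3.0
Cov(X,Y) = 19.2425
Std(X) = 4.366349, Std(Y) = 6.394138
r = 0.6892

0.6892


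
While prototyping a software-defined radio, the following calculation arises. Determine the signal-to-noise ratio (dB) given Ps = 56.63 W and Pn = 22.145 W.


SNR in decibels:
SNR = 10 * log10(Ps / Pn)
    = 10 * log10(56.63 / 22.145)
    = 10 * log10(2.5572)
    = 10 * 0.4078
    = 4.08 dB

4.08 dB


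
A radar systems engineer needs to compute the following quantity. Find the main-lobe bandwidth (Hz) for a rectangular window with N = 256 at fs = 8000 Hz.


Main lobe width for a rectangular window:
Width = 2 * fs / N
      = 2 * 8000 / 256
      = 16000 / 256
      = 62.5 Hz

62.5 Hz


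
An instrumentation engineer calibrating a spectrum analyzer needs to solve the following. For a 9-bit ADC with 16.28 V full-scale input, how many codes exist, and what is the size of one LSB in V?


Step 1 — number of quantization levels:
L = 2^N = 2^9 = 512

Step 2 — LSB step size:
delta = Vfs / L
      = 16.28 / 512
      = 0.03179688 V

Levels = 512; step size = 0.03179688 V


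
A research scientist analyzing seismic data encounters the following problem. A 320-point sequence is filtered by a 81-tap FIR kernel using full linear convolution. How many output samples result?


Linear convolution output length:
L = N + M - 1
  = 320 + 81 - 1
  = 400 samples

400


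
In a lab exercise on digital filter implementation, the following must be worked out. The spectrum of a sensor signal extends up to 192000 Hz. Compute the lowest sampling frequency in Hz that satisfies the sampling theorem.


The Nyquist rate is twice the maximum frequency component.
fs_min = 2 * fmax
      = 2 * 192000
      = 384000 Hz

384000


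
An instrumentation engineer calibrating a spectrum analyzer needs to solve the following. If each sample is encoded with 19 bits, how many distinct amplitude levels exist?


Number of quantization levels = 2^N
= 2^19
= 524288

524288


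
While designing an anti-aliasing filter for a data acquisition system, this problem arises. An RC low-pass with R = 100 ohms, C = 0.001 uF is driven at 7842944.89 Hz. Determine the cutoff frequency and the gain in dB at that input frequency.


Step 1 — cutoff frequency:
fc = 1 / (2*pi*R*C)
C = 0.001 uF = 1e-09 F
fc = 1 / (2*pi*100*1e-09)
   = 1591549.431 Hz

Step 2 — magnitude at f = 7842944.89 Hz:
|H(f)| = 1 / sqrt(1 + (f/fc)^2)
f/fc = 7842944.89 / 1591549.431 = 4.927868
|H| = 1 / sqrt(1 + 24.283883) = 0.198874
|H|_dB = 20*log10(0.198874) = -14.03 dB

fc = 1591549.431 Hz; |H(7842944.89 Hz)| = -14.03 dB


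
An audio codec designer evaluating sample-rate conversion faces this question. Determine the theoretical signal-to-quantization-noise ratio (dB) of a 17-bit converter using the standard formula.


Theoretical SNR for a full-scale sinusoid:
SNR = 6.02 * N + 1.76
    = 6.02 * 17 + 1.76
    = 102.34 + 1.76
    = 104.1 dB

104.1 dB


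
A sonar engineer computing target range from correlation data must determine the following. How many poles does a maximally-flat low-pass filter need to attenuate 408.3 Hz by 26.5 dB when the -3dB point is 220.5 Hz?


Butterworth filter order formula:
n = log10(10^(A/10) - 1) / (2 * log10(f_stop/f_pass))
10^(26.5/10) - 1 = 445.6836
f_stop/f_pass = 408.3 / 220.5 = 1.8517
n = 4.9501 -> ceil = 5

5


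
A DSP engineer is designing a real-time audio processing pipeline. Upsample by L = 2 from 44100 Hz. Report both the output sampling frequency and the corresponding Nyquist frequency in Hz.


Step 1 — output sample rate after interpolation by L:
fs_out = L * fs_in = 2 * 44100 = 88200 Hz

Step 2 — Nyquist frequency of the output stream:
f_Nyq = fs_out / 2 = 88200 / 2 = 44100.0 Hz

fs_out = 88200 Hz; f_Nyquist = 44100.0 Hz


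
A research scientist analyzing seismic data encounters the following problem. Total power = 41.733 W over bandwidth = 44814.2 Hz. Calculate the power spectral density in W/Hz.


Power spectral density:
PSD = P / BW
    = 41.733 / 44814.2
    = 0.00093125 W/Hz

0.00093125 W/Hz


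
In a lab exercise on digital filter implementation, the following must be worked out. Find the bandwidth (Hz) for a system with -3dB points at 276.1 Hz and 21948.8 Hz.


Bandwidth is the difference of -3dB frequencies:
BW = f_high - f_low
   = 21948.8 - 276.1
   = 21672.7 Hz

21672.7 Hz


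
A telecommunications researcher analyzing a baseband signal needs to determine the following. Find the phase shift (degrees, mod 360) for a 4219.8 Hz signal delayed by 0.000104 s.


Phase shift from frequency and time delay:
phi = 360 * f * t_delay
    = 360 * 4219.8 * 0.000104
    = 157.99 degrees
    mod 360 = 157.99 degrees

157.99 degrees


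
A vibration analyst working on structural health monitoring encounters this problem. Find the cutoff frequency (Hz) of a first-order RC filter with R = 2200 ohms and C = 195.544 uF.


Cutoff frequency of a first-order RC filter:
fc = 1 / (2 * pi * R * C)
C = 195.544 uF = 0.000195544 F
fc = 1 / (2 * pi * 2200 * 0.000195544)
   = 1 / 2.7030062129557
   = 0.369958 Hz

0.369958 Hz


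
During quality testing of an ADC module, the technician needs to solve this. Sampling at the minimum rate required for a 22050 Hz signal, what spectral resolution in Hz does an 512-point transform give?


Step 1 — Nyquist sampling rate:
fs = 2 * fmax = 2 * 22050 = 44100 Hz

Step 2 — DFT bin spacing:
df = fs / N = 44100 / 512 = 86.1328 Hz

86.1328 Hz


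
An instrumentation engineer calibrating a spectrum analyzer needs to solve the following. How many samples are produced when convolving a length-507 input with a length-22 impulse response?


Linear convolution output length:
L = N + M - 1
  = 507 + 22 - 1
  = 528 samples

528


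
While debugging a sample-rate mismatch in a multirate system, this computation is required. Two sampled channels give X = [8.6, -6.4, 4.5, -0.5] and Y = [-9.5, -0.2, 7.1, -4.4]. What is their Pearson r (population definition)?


Pearson correlation coefficient (population):
r = cov(X,Y) / (std(X) * std(Y))
Mean X = 1.55, Mean Y = -1.75
Cov(X,Y) = -8.855
Std(X) = 5.608253, Std(Y) = 6.078857
r = -0.2597

-0.2597


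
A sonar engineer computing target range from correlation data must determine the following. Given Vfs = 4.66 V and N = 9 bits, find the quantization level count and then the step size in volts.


Step 1 — number of quantization levels:
L = 2^N = 2^9 = 512

Step 2 — LSB step size:
delta = Vfs / L
      = 4.66 / 512
      = 0.00910156 V

Levels = 512; step size = 0.00910156 V


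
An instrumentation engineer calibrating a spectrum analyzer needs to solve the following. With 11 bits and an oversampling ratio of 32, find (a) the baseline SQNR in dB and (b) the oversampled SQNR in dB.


Step 1 — baseline SQNR at Nyquist:
SQNR_base = 6.02*N + 1.76
          = 6.02*11 + 1.76
          = 67.98 dB

Step 2 — oversampling processing gain:
G = 10*log10(OSR) = 10*log10(32) = 15.05 dB

Step 3 — total:
SQNR_total = 67.98 + 15.05 = 83.03 dB

Base SQNR = 67.98 dB; oversampled SQNR = 83.03 dB


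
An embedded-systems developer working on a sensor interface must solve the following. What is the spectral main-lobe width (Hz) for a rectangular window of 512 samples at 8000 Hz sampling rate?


Main lobe width for a rectangular window:
Width = 2 * fs / N
      = 2 * 8000 / 512
      = 16000 / 512
      = 31.25 Hz

31.25 Hz


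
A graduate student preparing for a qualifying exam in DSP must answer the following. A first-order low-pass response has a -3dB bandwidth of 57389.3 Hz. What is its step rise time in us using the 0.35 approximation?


Rise time from bandwidth relationship:
tr = 0.35 / BW
   = 0.35 / 57389.3
   = 6.098697841e-06 s
   = 6.0987 us

6.0987 us


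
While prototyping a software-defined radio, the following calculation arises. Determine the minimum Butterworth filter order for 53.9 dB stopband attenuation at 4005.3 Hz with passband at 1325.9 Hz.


Butterworth filter order formula:
n = log10(10^(A/10) - 1) / (2 * log10(f_stop/f_pass))
10^(53.9/10) - 1 = 245469.8916
f_stop/f_pass = 4005.3 / 1325.9 = 3.0208
n = 5.6131 -> ceil = 6

6


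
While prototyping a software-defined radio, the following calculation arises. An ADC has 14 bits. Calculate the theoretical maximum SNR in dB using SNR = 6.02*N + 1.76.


Theoretical SNR for a full-scale sinusoid:
SNR = 6.02 * N + 1.76
    = 6.02 * 14 + 1.76
    = 84.28 + 1.76
    = 86.04 dB

86.04 dB


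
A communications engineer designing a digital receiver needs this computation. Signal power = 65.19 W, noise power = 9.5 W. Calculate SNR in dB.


SNR in decibels:
SNR = 10 * log10(Ps / Pn)
    = 10 * log10(65.19 / 9.5)
    = 10 * log10(6.8621)
    = 10 * 0.8365
    = 8.36 dB

8.36 dB


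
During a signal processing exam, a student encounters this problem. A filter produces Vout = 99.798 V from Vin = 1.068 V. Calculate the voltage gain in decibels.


Voltage gain in dB:
G = 20 * log10(Vout / Vin)
  = 20 * log10(99.798 / 1.068)
  = 20 * log10(93.44382)
  = 20 * 1.970551
  = 39.41 dB

39.41 dB


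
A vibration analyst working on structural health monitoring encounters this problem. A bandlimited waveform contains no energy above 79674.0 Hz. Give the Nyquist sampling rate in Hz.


The Nyquist rate is twice the maximum frequency component.
fs_min = 2 * fmax
      = 2 * 79674.0
      = 159348.0 Hz

159348.0


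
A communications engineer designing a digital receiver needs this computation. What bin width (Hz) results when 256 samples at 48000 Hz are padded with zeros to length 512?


Frequency resolution after zero-padding:
N_padded = 256 * 2 = 512
df = fs / N_padded
   = 48000 / 512
   = 93.75 Hz

93.75 Hz


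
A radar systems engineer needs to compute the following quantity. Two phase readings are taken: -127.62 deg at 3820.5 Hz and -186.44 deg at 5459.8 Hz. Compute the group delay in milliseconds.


Group delay from phase difference:
tau = -d(phi)/d(omega)
d(phi) = -58.82 deg = -1.026603 rad
d(omega) = 2*pi*(5459.8 - 3820.5) = 10300.0257 rad/s
tau = -(-1.026603) / 10300.0257
    = 0.0997 ms

0.0997 ms


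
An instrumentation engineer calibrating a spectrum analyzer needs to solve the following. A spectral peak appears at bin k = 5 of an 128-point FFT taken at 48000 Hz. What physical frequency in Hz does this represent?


Frequency of DFT bin k:
f_k = k * fs / N
    = 5 * 48000 / 128
    = 240000 / 128
    = 1875.0 Hz

1875.0 Hz


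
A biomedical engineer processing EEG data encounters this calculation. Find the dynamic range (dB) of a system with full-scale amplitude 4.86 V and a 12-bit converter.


Dynamic range from full-scale to LSB:
V_min = V_max / 2^bits = 4.86 / 2^12
DR = 20 * log10(V_max / V_min)
   = 20 * log10(2^12)
   = 20 * 12 * log10(2)
   = 72.25 dB

72.25 dB


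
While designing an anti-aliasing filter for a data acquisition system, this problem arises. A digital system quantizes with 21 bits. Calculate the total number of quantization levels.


Number of quantization levels = 2^N
= 2^21
= 2097152

2097152


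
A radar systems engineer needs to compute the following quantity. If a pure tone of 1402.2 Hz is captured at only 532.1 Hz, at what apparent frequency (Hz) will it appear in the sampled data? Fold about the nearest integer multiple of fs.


Compute the nearest integer multiple of fs to the signal:
n = round(1402.2 / 532.1) = 3
f_alias = |1402.2 - 3 * 532.1|
        = |1402.2 - 1596.3|
        = 194.1 Hz

194.1


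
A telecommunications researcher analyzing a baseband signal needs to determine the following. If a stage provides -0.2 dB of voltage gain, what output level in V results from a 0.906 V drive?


Output voltage from dB gain:
V_out = V_in * 10^(gain_dB / 20)
      = 0.906 * 10^(-0.2 / 20)
      = 0.906 * 0.977237
      = 0.8854 V

0.8854 V
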